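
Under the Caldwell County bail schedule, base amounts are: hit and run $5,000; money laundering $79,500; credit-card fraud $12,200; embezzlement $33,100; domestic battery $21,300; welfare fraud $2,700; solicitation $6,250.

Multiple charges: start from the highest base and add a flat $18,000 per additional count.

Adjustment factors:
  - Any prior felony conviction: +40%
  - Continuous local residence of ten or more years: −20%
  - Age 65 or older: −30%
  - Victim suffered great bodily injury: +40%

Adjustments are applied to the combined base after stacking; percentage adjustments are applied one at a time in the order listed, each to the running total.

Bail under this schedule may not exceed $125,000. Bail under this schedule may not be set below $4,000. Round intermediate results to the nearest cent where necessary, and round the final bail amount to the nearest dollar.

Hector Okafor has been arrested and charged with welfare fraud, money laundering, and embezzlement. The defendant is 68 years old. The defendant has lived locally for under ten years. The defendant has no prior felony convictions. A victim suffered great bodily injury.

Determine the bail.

$113,190

Base amounts from the schedule: welfare fraud $2,700; money laundering $79,500; embezzlement $33,100.
Stacking rule: highest base plus $18,000 per additional charge. Highest is money laundering at $79,500; 2 additional charges → +$36,000. Combined base = $115,500.
Age 65 or older (−30%): $115,500 × 0.7 = $80,850.
Victim suffered great bodily injury (+40%): $80,850 × 1.4 = $113,190.
$113,190 is within the $125,000 maximum.
$113,190 is at or above the $4,000 minimum.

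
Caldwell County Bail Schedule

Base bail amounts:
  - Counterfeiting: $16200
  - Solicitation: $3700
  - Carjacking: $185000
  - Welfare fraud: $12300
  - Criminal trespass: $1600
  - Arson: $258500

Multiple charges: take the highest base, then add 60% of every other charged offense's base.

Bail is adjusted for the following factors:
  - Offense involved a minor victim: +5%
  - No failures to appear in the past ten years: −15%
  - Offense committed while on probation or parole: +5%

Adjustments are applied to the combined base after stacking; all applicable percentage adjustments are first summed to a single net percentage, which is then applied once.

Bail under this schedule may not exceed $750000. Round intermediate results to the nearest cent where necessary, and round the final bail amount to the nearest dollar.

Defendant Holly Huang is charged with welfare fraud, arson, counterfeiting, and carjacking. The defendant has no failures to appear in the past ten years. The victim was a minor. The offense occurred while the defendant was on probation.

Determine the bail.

$367270

Base amounts from the schedule: welfare fraud $12300; arson $258500; counterfeiting $16200; carjacking $185000.
Stacking rule: highest base plus 60% of each additional charge. Highest is arson at $258500. Additional: $12300 × 60% = $7380; $16200 × 60% = $9720; $185000 × 60% = $111000. Combined base = $258500 + $128100 = $386600.
Net percentage adjustment: +5% −15% +5% = −5%. $386600 × 0.95 = $367270.
$367270 is within the $750000 maximum.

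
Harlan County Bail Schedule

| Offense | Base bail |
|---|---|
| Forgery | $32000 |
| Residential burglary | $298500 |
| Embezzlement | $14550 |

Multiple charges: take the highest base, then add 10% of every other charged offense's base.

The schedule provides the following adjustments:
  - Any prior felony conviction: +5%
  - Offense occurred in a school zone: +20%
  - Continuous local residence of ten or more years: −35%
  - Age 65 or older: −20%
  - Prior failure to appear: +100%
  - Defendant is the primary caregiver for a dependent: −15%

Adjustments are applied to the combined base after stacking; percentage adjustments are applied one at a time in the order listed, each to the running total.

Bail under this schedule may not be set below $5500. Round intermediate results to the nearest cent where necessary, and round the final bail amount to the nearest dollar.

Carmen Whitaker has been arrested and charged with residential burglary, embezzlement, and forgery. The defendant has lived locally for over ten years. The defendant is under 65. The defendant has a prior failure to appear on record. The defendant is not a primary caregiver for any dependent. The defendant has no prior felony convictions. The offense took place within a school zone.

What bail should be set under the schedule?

$472922

Base amounts from the schedule: residential burglary $298500; embezzlement $14550; forgery $32000.
Stacking rule: highest base plus 10% of each additional charge. Highest is residential burglary at $298500. Additional: $14550 × 10% = $1455; $32000 × 10% = $3200. Combined base = $298500 + $4655 = $303155.
Offense occurred in a school zone (+20%): $303155 × 1.2 = $363786.
Continuous local residence of ten or more years (−35%): $363786 × 0.65 = $236460.90.
Prior failure to appear (+100%): $236460.90 × 2 = $472921.80.
$472921.80 is at or above the $5500 minimum.
Rounded to the nearest dollar: $472922.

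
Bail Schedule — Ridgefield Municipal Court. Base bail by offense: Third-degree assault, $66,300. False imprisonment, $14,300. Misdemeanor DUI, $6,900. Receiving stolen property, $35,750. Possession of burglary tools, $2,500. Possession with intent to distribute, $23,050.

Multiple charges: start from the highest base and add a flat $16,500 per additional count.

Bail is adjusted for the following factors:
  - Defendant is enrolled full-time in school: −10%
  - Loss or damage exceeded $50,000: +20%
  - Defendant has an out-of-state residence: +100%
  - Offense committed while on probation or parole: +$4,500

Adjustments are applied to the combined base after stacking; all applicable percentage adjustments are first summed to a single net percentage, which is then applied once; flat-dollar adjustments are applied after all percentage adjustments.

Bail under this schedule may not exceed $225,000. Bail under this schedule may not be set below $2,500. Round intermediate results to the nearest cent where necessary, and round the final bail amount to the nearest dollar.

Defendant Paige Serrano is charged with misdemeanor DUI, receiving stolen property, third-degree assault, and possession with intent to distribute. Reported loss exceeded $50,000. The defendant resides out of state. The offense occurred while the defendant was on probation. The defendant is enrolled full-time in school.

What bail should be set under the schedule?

$225,000

Base amounts from the schedule: misdemeanor DUI $6,900; receiving stolen property $35,750; third-degree assault $66,300; possession with intent to distribute $23,050.
Stacking rule: highest base plus $16,500 per additional charge. Highest is third-degree assault at $66,300; 3 additional charges → +$49,500. Combined base = $115,800.
Net percentage adjustment: −10% +20% +100% = +110%. $115,800 × 2.1 = $243,180.
Offense committed while on probation or parole (+$4,500 flat): $243,180 + $4,500 = $247,680.
Result $247,680 exceeds the maximum of $225,000; bail is capped at $225,000.
$225,000 is at or above the $2,500 minimum.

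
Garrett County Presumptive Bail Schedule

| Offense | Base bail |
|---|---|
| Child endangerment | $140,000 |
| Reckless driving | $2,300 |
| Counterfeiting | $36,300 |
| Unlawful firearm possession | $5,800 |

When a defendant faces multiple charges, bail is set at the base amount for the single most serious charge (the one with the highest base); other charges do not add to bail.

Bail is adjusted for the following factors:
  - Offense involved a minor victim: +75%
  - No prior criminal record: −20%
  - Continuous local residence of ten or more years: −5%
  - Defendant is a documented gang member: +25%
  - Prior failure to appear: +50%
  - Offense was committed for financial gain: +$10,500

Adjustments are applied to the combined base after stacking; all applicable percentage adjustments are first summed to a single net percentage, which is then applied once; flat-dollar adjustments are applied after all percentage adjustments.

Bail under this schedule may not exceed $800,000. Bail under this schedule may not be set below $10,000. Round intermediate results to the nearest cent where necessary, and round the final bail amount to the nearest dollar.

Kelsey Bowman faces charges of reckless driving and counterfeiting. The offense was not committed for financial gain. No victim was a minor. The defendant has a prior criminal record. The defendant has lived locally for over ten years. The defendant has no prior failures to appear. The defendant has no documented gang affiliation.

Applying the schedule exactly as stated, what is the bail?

Base amounts from the schedule: reckless driving $2,300; counterfeiting $36,300.
Stacking rule: use the highest base only. Highest is counterfeiting at $36,300. Combined base = $36,300.
Continuous local residence of ten or more years (−5%): $36,300 × 0.95 = $34,485.
$34,485 is within the $800,000 maximum.
$34,485 is at or above the $10,000 minimum.

$34,485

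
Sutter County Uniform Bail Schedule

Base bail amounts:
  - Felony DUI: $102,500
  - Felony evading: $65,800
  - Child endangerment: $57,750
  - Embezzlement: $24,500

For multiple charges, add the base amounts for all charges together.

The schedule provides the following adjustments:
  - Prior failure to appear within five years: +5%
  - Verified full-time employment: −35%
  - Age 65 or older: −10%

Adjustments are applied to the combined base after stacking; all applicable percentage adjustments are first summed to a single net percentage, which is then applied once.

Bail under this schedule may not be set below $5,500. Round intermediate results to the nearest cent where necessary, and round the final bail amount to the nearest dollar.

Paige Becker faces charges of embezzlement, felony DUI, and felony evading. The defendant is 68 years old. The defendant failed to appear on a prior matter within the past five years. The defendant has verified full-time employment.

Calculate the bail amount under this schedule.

$115,680

Base amounts from the schedule: embezzlement $24,500; felony DUI $102,500; felony evading $65,800.
Stacking rule: sum of all bases. $24,500 + $102,500 + $65,800 = $192,800.
Net percentage adjustment: +5% −35% −10% = −40%. $192,800 × 0.6 = $115,680.
$115,680 is at or above the $5,500 minimum.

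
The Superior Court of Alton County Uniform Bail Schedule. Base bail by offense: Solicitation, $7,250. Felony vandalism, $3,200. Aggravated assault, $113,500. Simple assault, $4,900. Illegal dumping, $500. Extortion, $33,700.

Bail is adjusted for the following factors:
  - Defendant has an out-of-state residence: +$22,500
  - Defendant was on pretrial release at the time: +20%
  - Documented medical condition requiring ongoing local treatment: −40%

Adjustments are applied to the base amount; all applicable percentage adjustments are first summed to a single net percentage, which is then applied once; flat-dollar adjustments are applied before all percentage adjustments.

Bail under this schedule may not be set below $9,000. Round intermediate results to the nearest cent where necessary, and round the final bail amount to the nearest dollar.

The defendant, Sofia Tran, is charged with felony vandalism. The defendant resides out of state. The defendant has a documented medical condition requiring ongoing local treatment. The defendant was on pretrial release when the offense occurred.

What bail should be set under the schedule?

Base amounts from the schedule: felony vandalism $3,200.
Single charge. Combined base = $3,200.
Defendant has an out-of-state residence (+$22,500 flat): $3,200 + $22,500 = $25,700.
Net percentage adjustment: +20% −40% = −20%. $25,700 × 0.8 = $20,560.
$20,560 is at or above the $9,000 minimum.

$20,560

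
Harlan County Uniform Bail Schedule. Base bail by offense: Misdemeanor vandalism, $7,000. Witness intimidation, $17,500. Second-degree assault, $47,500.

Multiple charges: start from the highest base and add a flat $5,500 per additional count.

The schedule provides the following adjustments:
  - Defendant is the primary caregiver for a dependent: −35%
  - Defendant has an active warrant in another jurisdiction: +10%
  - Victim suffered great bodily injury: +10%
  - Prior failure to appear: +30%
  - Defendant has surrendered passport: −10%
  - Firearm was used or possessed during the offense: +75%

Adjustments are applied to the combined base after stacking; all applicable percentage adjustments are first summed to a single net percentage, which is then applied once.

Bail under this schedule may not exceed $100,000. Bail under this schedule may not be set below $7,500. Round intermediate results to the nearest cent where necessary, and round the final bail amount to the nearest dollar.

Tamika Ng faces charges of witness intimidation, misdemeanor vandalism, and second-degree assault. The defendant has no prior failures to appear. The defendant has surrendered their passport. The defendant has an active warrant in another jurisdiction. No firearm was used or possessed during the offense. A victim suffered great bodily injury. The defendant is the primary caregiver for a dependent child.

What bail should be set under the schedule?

$43,875

Base amounts from the schedule: witness intimidation $17,500; misdemeanor vandalism $7,000; second-degree assault $47,500.
Stacking rule: highest base plus $5,500 per additional charge. Highest is second-degree assault at $47,500; 2 additional charges → +$11,000. Combined base = $58,500.
Net percentage adjustment: −35% +10% +10% −10% = −25%. $58,500 × 0.75 = $43,875.
$43,875 is within the $100,000 maximum.
$43,875 is at or above the $7,500 minimum.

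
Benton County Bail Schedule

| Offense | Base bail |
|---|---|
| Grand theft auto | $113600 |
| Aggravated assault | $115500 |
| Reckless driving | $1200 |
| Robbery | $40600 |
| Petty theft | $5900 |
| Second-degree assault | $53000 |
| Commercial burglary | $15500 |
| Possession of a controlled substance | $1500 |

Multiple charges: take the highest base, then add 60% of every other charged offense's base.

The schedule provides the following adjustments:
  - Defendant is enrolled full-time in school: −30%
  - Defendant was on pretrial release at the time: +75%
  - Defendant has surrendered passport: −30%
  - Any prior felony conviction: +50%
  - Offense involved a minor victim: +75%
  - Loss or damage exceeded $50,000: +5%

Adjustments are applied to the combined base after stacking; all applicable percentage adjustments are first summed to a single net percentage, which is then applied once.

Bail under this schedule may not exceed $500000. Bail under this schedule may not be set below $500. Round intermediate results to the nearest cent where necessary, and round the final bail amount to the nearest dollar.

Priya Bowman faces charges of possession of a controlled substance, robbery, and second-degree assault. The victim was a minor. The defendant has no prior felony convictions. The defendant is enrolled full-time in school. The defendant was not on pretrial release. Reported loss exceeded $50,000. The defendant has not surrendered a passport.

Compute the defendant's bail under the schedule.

$117390

Base amounts from the schedule: possession of a controlled substance $1500; robbery $40600; second-degree assault $53000.
Stacking rule: highest base plus 60% of each additional charge. Highest is second-degree assault at $53000. Additional: $1500 × 60% = $900; $40600 × 60% = $24360. Combined base = $53000 + $25260 = $78260.
Net percentage adjustment: −30% +75% +5% = +50%. $78260 × 1.5 = $117390.
$117390 is within the $500000 maximum.
$117390 is at or above the $500 minimum.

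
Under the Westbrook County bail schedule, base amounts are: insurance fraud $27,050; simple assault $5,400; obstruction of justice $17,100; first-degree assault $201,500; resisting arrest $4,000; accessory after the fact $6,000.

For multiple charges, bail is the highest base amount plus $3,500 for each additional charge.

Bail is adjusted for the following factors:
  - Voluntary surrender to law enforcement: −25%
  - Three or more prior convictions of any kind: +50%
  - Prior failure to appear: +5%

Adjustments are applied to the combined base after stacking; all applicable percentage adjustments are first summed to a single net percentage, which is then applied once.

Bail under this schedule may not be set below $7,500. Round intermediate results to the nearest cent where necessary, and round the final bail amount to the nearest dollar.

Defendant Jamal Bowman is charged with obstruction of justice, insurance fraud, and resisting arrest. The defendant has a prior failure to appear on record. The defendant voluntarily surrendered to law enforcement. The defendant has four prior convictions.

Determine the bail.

Base amounts from the schedule: obstruction of justice $17,100; insurance fraud $27,050; resisting arrest $4,000.
Stacking rule: highest base plus $3,500 per additional charge. Highest is insurance fraud at $27,050; 2 additional charges → +$7,000. Combined base = $34,050.
Net percentage adjustment: −25% +50% +5% = +30%. $34,050 × 1.3 = $44,265.
$44,265 is at or above the $7,500 minimum.

$44,265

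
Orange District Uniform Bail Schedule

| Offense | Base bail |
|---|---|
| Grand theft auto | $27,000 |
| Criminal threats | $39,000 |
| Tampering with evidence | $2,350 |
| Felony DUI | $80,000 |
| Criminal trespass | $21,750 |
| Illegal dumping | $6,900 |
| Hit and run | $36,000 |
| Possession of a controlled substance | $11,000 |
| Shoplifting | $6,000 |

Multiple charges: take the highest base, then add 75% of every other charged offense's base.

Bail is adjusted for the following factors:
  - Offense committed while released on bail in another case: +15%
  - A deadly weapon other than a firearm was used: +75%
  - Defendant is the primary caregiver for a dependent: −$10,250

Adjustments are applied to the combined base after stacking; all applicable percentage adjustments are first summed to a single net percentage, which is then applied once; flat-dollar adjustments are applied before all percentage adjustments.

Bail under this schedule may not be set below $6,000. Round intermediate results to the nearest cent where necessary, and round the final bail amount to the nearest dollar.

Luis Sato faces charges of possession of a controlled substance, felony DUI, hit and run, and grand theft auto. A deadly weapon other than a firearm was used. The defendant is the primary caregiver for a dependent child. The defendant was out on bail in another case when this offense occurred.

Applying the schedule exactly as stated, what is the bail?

$237,975

Base amounts from the schedule: possession of a controlled substance $11,000; felony DUI $80,000; hit and run $36,000; grand theft auto $27,000.
Stacking rule: highest base plus 75% of each additional charge. Highest is felony DUI at $80,000. Additional: $11,000 × 75% = $8,250; $36,000 × 75% = $27,000; $27,000 × 75% = $20,250. Combined base = $80,000 + $55,500 = $135,500.
Defendant is the primary caregiver for a dependent (−$10,250 flat): $135,500 − $10,250 = $125,250.
Net percentage adjustment: +15% +75% = +90%. $125,250 × 1.9 = $237,975.
$237,975 is at or above the $6,000 minimum.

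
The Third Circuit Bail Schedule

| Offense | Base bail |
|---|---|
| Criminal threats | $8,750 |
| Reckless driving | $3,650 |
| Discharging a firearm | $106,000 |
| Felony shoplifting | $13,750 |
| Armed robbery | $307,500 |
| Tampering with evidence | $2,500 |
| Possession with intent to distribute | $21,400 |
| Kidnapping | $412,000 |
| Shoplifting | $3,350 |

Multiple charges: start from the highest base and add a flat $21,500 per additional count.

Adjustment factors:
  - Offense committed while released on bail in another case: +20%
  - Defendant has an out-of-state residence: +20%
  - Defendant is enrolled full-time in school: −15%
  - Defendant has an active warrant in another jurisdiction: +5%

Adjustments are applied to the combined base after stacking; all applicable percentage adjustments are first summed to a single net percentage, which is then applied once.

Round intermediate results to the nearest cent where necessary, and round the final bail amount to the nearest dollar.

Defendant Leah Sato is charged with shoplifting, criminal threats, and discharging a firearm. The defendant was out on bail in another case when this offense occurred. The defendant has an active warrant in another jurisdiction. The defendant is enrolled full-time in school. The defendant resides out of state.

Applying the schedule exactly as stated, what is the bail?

$193,700

Base amounts from the schedule: shoplifting $3,350; criminal threats $8,750; discharging a firearm $106,000.
Stacking rule: highest base plus $21,500 per additional charge. Highest is discharging a firearm at $106,000; 2 additional charges → +$43,000. Combined base = $149,000.
Net percentage adjustment: +20% +20% −15% +5% = +30%. $149,000 × 1.3 = $193,700.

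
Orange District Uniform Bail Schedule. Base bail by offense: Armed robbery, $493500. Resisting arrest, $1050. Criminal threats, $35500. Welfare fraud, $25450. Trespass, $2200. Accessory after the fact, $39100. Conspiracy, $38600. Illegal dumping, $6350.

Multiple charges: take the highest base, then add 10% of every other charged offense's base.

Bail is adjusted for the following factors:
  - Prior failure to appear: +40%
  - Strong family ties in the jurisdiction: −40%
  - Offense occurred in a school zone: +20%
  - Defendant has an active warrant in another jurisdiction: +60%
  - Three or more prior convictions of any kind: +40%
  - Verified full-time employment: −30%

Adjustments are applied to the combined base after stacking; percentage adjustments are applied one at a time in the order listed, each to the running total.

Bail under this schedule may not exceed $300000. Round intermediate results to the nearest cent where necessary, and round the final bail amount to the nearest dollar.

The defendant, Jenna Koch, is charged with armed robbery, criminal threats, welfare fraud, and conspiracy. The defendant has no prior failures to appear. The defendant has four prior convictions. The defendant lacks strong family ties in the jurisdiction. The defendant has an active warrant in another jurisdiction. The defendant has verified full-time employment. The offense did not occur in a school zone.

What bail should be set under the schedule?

$300000

Base amounts from the schedule: armed robbery $493500; criminal threats $35500; welfare fraud $25450; conspiracy $38600.
Stacking rule: highest base plus 10% of each additional charge. Highest is armed robbery at $493500. Additional: $35500 × 10% = $3550; $25450 × 10% = $2545; $38600 × 10% = $3860. Combined base = $493500 + $9955 = $503455.
Defendant has an active warrant in another jurisdiction (+60%): $503455 × 1.6 = $805528.
Three or more prior convictions of any kind (+40%): $805528 × 1.4 = $1127739.20.
Verified full-time employment (−30%): $1127739.20 × 0.7 = $789417.44.
Result $789417.44 exceeds the maximum of $300000; bail is capped at $300000.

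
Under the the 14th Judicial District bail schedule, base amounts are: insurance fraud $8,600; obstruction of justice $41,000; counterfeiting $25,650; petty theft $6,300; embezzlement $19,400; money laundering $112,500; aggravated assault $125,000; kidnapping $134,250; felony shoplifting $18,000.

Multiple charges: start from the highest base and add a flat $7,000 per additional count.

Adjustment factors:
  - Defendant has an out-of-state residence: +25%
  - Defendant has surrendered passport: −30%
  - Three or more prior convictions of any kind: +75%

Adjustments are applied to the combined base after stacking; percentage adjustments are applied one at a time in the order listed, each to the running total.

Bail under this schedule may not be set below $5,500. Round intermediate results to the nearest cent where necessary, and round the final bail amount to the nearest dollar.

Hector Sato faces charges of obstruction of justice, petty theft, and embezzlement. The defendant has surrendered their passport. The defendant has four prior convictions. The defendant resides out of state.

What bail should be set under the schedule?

$84,219

Base amounts from the schedule: obstruction of justice $41,000; petty theft $6,300; embezzlement $19,400.
Stacking rule: highest base plus $7,000 per additional charge. Highest is obstruction of justice at $41,000; 2 additional charges → +$14,000. Combined base = $55,000.
Defendant has an out-of-state residence (+25%): $55,000 × 1.25 = $68,750.
Defendant has surrendered passport (−30%): $68,750 × 0.7 = $48,125.
Three or more prior convictions of any kind (+75%): $48,125 × 1.75 = $84,218.75.
$84,218.75 is at or above the $5,500 minimum.
Rounded to the nearest dollar: $84,219.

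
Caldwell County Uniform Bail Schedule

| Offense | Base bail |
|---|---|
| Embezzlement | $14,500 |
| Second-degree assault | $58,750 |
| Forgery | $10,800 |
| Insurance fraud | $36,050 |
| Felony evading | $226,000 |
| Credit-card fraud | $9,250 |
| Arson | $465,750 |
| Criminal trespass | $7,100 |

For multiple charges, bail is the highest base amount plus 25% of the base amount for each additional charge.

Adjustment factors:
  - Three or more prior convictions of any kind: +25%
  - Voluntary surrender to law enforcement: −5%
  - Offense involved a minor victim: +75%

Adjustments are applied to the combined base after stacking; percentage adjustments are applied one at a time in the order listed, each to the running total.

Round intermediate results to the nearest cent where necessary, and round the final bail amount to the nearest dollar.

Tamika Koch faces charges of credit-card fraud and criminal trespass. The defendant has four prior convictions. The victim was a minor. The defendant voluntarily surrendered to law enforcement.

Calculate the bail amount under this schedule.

Base amounts from the schedule: credit-card fraud $9,250; criminal trespass $7,100.
Stacking rule: highest base plus 25% of each additional charge. Highest is credit-card fraud at $9,250. Additional: $7,100 × 25% = $1,775. Combined base = $9,250 + $1,775 = $11,025.
Three or more prior convictions of any kind (+25%): $11,025 × 1.25 = $13,781.25.
Voluntary surrender to law enforcement (−5%): $13,781.25 × 0.95 = $13,092.19.
Offense involved a minor victim (+75%): $13,092.19 × 1.75 = $22,911.33.
Rounded to the nearest dollar: $22,911.

$22,911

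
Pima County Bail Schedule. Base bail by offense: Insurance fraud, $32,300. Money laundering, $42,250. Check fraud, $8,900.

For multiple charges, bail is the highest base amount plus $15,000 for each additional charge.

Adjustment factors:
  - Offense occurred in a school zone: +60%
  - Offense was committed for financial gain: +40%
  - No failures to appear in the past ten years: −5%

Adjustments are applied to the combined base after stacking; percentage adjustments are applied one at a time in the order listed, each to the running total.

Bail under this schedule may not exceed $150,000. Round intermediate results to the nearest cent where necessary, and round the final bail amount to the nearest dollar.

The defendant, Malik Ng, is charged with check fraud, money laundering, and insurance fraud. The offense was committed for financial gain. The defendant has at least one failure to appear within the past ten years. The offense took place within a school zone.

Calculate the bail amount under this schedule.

Base amounts from the schedule: check fraud $8,900; money laundering $42,250; insurance fraud $32,300.
Stacking rule: highest base plus $15,000 per additional charge. Highest is money laundering at $42,250; 2 additional charges → +$30,000. Combined base = $72,250.
Offense occurred in a school zone (+60%): $72,250 × 1.6 = $115,600.
Offense was committed for financial gain (+40%): $115,600 × 1.4 = $161,840.
Result $161,840 exceeds the maximum of $150,000; bail is capped at $150,000.

$150,000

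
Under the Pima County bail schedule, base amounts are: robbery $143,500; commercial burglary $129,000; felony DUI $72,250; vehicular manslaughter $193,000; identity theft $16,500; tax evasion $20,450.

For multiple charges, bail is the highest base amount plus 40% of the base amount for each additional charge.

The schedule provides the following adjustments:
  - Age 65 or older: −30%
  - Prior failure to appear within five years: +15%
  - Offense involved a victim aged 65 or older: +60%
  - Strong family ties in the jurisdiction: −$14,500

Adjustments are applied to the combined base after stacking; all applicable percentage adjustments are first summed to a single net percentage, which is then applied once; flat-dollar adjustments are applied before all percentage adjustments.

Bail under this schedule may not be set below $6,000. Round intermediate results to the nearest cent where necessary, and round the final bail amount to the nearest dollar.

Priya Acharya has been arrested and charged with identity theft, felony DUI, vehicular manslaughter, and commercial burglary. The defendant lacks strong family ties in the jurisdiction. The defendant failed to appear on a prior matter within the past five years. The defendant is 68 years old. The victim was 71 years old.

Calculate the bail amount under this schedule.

$406,145

Base amounts from the schedule: identity theft $16,500; felony DUI $72,250; vehicular manslaughter $193,000; commercial burglary $129,000.
Stacking rule: highest base plus 40% of each additional charge. Highest is vehicular manslaughter at $193,000. Additional: $16,500 × 40% = $6,600; $72,250 × 40% = $28,900; $129,000 × 40% = $51,600. Combined base = $193,000 + $87,100 = $280,100.
Net percentage adjustment: −30% +15% +60% = +45%. $280,100 × 1.45 = $406,145.
$406,145 is at or above the $6,000 minimum.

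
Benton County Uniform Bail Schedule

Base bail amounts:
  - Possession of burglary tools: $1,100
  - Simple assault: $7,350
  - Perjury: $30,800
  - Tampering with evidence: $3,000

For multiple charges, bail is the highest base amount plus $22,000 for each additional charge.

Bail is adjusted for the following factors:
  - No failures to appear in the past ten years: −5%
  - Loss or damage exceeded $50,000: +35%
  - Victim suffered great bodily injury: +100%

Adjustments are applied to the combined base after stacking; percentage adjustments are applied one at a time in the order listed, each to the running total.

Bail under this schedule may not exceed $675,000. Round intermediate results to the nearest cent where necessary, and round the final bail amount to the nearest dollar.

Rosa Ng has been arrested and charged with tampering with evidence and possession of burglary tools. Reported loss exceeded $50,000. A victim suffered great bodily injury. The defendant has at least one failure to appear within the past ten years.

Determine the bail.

$67,500

Base amounts from the schedule: tampering with evidence $3,000; possession of burglary tools $1,100.
Stacking rule: highest base plus $22,000 per additional charge. Highest is tampering with evidence at $3,000; 1 additional charge → +$22,000. Combined base = $25,000.
Loss or damage exceeded $50,000 (+35%): $25,000 × 1.35 = $33,750.
Victim suffered great bodily injury (+100%): $33,750 × 2 = $67,500.
$67,500 is within the $675,000 maximum.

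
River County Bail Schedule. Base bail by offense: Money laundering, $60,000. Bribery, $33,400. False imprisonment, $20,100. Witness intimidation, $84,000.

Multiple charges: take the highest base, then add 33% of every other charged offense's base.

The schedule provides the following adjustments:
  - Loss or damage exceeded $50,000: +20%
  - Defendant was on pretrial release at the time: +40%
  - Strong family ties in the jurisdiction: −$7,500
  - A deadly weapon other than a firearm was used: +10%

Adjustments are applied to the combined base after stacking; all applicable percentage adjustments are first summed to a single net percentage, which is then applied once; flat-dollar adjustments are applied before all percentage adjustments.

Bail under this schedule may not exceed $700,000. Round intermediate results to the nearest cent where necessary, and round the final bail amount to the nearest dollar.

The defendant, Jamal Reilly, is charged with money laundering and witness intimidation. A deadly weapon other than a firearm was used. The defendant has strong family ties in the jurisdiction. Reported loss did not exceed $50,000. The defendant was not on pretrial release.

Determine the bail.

$105,930

Base amounts from the schedule: money laundering $60,000; witness intimidation $84,000.
Stacking rule: highest base plus 33% of each additional charge. Highest is witness intimidation at $84,000. Additional: $60,000 × 33% = $19,800. Combined base = $84,000 + $19,800 = $103,800.
Strong family ties in the jurisdiction (−$7,500 flat): $103,800 − $7,500 = $96,300.
A deadly weapon other than a firearm was used (+10%): $96,300 × 1.1 = $105,930.
$105,930 is within the $700,000 maximum.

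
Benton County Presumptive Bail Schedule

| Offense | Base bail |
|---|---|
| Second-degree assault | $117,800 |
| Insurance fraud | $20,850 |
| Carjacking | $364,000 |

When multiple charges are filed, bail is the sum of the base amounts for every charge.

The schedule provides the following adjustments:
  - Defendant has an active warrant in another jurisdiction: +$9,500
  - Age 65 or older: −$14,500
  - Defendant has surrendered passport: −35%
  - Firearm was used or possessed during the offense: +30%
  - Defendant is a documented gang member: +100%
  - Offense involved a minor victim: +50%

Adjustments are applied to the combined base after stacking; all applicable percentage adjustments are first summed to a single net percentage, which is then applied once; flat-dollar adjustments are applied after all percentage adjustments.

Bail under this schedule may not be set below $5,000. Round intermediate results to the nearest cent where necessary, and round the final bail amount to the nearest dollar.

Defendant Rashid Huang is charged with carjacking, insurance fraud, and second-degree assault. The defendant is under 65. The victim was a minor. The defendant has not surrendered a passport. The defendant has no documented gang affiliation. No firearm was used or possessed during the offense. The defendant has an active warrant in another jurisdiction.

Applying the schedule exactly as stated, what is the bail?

Base amounts from the schedule: carjacking $364,000; insurance fraud $20,850; second-degree assault $117,800.
Stacking rule: sum of all bases. $364,000 + $20,850 + $117,800 = $502,650.
Offense involved a minor victim (+50%): $502,650 × 1.5 = $753,975.
Defendant has an active warrant in another jurisdiction (+$9,500 flat): $753,975 + $9,500 = $763,475.
$763,475 is at or above the $5,000 minimum.

$763,475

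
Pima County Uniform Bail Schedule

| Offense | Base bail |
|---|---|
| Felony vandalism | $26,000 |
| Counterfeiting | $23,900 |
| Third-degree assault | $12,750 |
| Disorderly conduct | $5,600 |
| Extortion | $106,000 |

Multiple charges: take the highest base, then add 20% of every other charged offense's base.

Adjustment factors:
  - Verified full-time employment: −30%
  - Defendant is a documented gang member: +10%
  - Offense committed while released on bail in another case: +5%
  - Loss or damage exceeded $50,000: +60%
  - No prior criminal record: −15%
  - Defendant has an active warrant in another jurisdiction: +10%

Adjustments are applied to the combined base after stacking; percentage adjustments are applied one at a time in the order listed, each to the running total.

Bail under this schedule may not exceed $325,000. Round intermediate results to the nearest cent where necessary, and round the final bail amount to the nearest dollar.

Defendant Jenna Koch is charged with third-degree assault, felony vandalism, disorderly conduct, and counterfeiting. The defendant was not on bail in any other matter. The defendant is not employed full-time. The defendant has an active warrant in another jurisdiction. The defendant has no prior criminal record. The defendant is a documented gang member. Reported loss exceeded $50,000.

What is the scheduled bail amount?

Base amounts from the schedule: third-degree assault $12,750; felony vandalism $26,000; disorderly conduct $5,600; counterfeiting $23,900.
Stacking rule: highest base plus 20% of each additional charge. Highest is felony vandalism at $26,000. Additional: $12,750 × 20% = $2,550; $5,600 × 20% = $1,120; $23,900 × 20% = $4,780. Combined base = $26,000 + $8,450 = $34,450.
Defendant is a documented gang member (+10%): $34,450 × 1.1 = $37,895.
Loss or damage exceeded $50,000 (+60%): $37,895 × 1.6 = $60,632.
No prior criminal record (−15%): $60,632 × 0.85 = $51,537.20.
Defendant has an active warrant in another jurisdiction (+10%): $51,537.20 × 1.1 = $56,690.92.
$56,690.92 is within the $325,000 maximum.
Rounded to the nearest dollar: $56,691.

$56,691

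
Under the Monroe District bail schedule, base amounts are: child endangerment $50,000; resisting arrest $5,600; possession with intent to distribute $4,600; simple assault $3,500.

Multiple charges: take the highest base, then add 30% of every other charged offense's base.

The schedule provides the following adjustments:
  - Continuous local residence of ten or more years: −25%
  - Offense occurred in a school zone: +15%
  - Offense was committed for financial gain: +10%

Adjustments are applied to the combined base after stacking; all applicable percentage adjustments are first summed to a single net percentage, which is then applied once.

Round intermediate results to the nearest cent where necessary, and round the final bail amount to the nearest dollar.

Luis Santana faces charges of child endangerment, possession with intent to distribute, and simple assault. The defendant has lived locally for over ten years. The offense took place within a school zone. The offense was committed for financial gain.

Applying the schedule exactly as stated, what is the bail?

$52,430

Base amounts from the schedule: child endangerment $50,000; possession with intent to distribute $4,600; simple assault $3,500.
Stacking rule: highest base plus 30% of each additional charge. Highest is child endangerment at $50,000. Additional: $4,600 × 30% = $1,380; $3,500 × 30% = $1,050. Combined base = $50,000 + $2,430 = $52,430.
Net percentage adjustment: −25% +15% +10% = +0%. $52,430 × 1 = $52,430.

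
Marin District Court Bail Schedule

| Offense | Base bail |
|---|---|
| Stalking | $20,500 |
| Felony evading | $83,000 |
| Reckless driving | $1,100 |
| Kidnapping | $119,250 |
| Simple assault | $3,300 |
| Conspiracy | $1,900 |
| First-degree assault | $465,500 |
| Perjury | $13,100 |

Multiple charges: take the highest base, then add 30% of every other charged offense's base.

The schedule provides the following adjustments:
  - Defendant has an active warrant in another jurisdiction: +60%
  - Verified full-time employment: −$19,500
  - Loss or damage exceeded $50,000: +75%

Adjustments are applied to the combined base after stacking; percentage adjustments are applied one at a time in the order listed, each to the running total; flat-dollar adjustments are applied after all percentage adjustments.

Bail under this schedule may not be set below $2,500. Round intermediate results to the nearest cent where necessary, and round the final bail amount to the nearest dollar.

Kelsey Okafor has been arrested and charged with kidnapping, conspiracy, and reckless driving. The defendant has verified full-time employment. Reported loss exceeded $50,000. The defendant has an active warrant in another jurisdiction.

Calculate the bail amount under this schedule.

$316,920

Base amounts from the schedule: kidnapping $119,250; conspiracy $1,900; reckless driving $1,100.
Stacking rule: highest base plus 30% of each additional charge. Highest is kidnapping at $119,250. Additional: $1,900 × 30% = $570; $1,100 × 30% = $330. Combined base = $119,250 + $900 = $120,150.
Defendant has an active warrant in another jurisdiction (+60%): $120,150 × 1.6 = $192,240.
Loss or damage exceeded $50,000 (+75%): $192,240 × 1.75 = $336,420.
Verified full-time employment (−$19,500 flat): $336,420 − $19,500 = $316,920.
$316,920 is at or above the $2,500 minimum.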